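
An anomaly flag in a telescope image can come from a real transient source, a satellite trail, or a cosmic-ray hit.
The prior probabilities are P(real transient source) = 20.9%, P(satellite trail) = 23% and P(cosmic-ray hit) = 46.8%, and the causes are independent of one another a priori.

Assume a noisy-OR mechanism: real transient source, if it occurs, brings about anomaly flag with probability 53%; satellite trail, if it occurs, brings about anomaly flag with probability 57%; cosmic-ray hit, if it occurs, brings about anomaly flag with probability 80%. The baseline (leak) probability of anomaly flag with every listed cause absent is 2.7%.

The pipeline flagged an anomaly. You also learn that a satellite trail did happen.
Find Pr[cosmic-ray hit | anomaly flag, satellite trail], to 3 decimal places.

Under noisy-OR, P(anomaly flag | causes) = 1 − (1−0.027)·∏(1−qᵢ) over the active causes.
By total probability over the 4 (real transient source, cosmic-ray hit) configurations:
  P(anomaly flag | satellite trail) = 0.58161·0.791·0.532 + 0.916322·0.791·0.468 + 0.803357·0.209·0.532 + 0.960671·0.209·0.468
        = 0.244748 + 0.339211 + 0.089324 + 0.093965 = 0.767248
Configurations with cosmic-ray hit contribute 0.433176, so
  P(cosmic-ray hit | anomaly flag, satellite trail) = 0.433176 / 0.767248 ≈ 0.565

Pr[cosmic-ray hit | anomaly flag, satellite trail] ≈ 0.565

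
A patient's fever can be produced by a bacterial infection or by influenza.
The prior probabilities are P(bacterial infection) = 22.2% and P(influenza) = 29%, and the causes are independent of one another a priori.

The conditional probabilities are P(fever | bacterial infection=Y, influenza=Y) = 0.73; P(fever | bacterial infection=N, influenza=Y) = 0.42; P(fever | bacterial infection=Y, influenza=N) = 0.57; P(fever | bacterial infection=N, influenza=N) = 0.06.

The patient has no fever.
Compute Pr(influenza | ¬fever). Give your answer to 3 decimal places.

Pr(influenza | ¬fever) ≈ 0.202

P(¬fever) = 0.94*0.778*0.71 + 0.58*0.778*0.29 + 0.43*0.222*0.71 + 0.27*0.222*0.29 = 0.519237 + 0.130860 + 0.067777 + 0.017383 = 0.735257
Restricting to configurations with influenza present: 0.130860 + 0.017383 = 0.148243.
P(influenza | ¬fever) = 0.148243 / 0.735257 ≈ 0.202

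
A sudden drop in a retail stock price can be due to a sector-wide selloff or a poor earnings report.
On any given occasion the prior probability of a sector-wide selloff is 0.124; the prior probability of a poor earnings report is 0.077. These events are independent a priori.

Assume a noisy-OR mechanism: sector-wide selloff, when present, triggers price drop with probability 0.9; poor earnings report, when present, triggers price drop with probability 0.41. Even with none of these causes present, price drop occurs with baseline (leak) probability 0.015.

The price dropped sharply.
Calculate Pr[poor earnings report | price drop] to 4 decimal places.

Under noisy-OR, P(price drop | causes) = 1 − (1−0.015)·∏(1−qᵢ) over the active causes.
P(price drop) = 0.015×0.876×0.923 + 0.41885×0.876×0.077 + 0.9015×0.124×0.923 + 0.941885×0.124×0.077 = 0.012128 + 0.028252 + 0.103178 + 0.008993 = 0.152551
The poor earnings report-present share is 0.028252 + 0.008993 = 0.037245.
So P(poor earnings report | price drop) = 0.037245/0.152551 ≈ 0.2441.

Pr[poor earnings report | price drop] ≈ 0.2441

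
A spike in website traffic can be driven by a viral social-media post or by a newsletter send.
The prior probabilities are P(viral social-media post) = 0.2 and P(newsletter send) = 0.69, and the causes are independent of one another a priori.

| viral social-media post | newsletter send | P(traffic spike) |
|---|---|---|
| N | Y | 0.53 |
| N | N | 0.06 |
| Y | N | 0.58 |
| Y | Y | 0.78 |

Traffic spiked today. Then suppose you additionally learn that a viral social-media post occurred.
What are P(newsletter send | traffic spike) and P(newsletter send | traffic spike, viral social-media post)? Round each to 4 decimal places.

P(newsletter send | traffic spike) ≈ 0.8873; P(newsletter send | traffic spike, viral social-media post) ≈ 0.7496

Sum P(traffic spike|·) weighted by the priors over the 4 (viral social-media post, newsletter send) configurations:
  P(traffic spike) = 0.06·0.8·0.31 + 0.53·0.8·0.69 + 0.58·0.2·0.31 + 0.78·0.2·0.69
        = 0.014880 + 0.292560 + 0.035960 + 0.107640 = 0.451040
Keeping only the newsletter send-present terms gives 0.400200, so
  P(newsletter send | traffic spike) = 0.400200 / 0.451040 ≈ 0.8873

With the extra evidence:
By total probability over both values of newsletter send:
  P(traffic spike | viral social-media post) = 0.58*0.31 + 0.78*0.69
        = 0.179800 + 0.538200 = 0.718000
Configurations with newsletter send contribute 0.538200, so
  P(newsletter send | traffic spike, viral social-media post) = 0.538200 / 0.718000 ≈ 0.7496
— viral social-media post explains away the evidence for newsletter send.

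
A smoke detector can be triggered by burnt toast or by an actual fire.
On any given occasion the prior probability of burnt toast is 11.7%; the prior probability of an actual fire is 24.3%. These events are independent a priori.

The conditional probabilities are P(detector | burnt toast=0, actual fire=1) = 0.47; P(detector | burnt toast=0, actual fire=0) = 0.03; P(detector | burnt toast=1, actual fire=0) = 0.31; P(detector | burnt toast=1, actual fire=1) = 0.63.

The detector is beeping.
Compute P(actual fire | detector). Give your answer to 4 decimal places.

P(actual fire | detector) ≈ 0.7143

P(detector) = 0.03×0.883×0.757 + 0.47×0.883×0.243 + 0.31×0.117×0.757 + 0.63×0.117×0.243 = 0.020053 + 0.100847 + 0.027456 + 0.017912 = 0.166268
Restricting to configurations with actual fire present: 0.100847 + 0.017912 = 0.118759.
So P(actual fire | detector) = 0.118759/0.166268 ≈ 0.7143.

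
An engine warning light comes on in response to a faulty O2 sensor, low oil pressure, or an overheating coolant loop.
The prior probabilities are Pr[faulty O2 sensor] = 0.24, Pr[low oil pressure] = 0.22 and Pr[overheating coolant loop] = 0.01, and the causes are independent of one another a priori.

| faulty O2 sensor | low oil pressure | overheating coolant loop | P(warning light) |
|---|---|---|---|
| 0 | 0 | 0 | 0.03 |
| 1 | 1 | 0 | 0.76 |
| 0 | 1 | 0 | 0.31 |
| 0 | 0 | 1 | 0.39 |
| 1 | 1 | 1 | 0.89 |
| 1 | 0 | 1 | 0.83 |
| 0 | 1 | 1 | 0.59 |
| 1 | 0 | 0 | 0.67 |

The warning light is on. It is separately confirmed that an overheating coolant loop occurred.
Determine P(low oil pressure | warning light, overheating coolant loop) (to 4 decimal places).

Weight on low oil pressure=true, given the evidence: 0.098648 + 0.046992 = 0.145640
Denominator P(warning light | overheating coolant loop): 0.39×0.76×0.78 + 0.59×0.76×0.22 + 0.83×0.24×0.78 + 0.89×0.24×0.22 = 0.532208
Posterior = 0.145640 / 0.532208 ≈ 0.2737

P(low oil pressure | warning light, overheating coolant loop) ≈ 0.2737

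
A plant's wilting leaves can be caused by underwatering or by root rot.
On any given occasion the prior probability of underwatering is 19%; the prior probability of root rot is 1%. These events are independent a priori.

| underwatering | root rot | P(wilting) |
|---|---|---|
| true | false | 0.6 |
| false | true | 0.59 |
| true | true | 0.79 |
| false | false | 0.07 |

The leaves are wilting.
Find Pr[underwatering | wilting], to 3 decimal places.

Pr[underwatering | wilting] ≈ 0.652

P(wilting) = 0.07*0.81*0.99 + 0.59*0.81*0.01 + 0.6*0.19*0.99 + 0.79*0.19*0.01 = 0.056133 + 0.004779 + 0.112860 + 0.001501 = 0.175273
Of this, 0.114361 comes from 0.112860 + 0.001501 (the underwatering=true cases).
So P(underwatering | wilting) = 0.114361/0.175273 ≈ 0.652.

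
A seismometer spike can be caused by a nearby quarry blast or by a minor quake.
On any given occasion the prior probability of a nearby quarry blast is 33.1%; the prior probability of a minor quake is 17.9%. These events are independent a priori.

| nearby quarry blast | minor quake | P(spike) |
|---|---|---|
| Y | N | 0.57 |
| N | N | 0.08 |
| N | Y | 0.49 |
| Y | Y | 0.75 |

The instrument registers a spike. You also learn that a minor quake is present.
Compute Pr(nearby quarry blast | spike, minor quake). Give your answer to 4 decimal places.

Pr(nearby quarry blast | spike, minor quake) ≈ 0.4309

P(spike | minor quake) = 0.49×0.669 + 0.75×0.331 = 0.327810 + 0.248250 = 0.576060
Of this, 0.248250 comes from 0.75×0.331 (the nearby quarry blast=true cases).
Hence the posterior is 0.248250/0.576060 ≈ 0.4309.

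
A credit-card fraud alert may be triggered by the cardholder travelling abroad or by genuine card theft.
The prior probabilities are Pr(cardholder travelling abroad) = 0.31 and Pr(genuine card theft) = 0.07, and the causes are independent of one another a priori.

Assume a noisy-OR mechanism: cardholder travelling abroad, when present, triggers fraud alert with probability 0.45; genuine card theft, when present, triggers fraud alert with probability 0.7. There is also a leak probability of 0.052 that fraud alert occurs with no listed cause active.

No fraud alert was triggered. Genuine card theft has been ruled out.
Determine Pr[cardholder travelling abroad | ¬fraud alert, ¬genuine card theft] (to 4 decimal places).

Pr[cardholder travelling abroad | ¬fraud alert, ¬genuine card theft] ≈ 0.1981

Under noisy-OR, P(fraud alert | causes) = 1 − (1−0.052)·∏(1−qᵢ) over the active causes.
P(¬fraud alert | ¬genuine card theft) = 0.948·0.69 + 0.5214·0.31 = 0.654120 + 0.161634 = 0.815754
The cardholder travelling abroad-present share is 0.5214·0.31 = 0.161634.
So P(cardholder travelling abroad | ¬fraud alert, ¬genuine card theft) = 0.161634/0.815754 ≈ 0.1981.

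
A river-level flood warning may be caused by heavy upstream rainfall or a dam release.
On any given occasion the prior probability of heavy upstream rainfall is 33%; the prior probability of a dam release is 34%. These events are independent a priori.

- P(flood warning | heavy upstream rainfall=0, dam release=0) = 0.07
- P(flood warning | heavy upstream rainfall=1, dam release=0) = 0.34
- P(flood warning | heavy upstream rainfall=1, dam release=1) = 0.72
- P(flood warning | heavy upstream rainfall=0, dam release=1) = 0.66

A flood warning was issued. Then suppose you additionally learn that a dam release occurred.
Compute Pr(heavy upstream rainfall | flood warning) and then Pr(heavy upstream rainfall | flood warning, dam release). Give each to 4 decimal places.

Pr(heavy upstream rainfall | flood warning) ≈ 0.4606; Pr(heavy upstream rainfall | flood warning, dam release) ≈ 0.3495

P(flood warning) = 0.07·0.67·0.66 + 0.66·0.67·0.34 + 0.34·0.33·0.66 + 0.72·0.33·0.34 = 0.030954 + 0.150348 + 0.074052 + 0.080784 = 0.336138
The heavy upstream rainfall-present share is 0.074052 + 0.080784 = 0.154836.
So P(heavy upstream rainfall | flood warning) = 0.154836/0.336138 ≈ 0.4606.

Now condition on the additional information:
P(flood warning | dam release) = 0.66·0.67 + 0.72·0.33 = 0.442200 + 0.237600 = 0.679800
Restricting to configurations with heavy upstream rainfall present: 0.72·0.33 = 0.237600.
P(heavy upstream rainfall | flood warning, dam release) = 0.237600 / 0.679800 ≈ 0.3495
— dam release explains away the evidence for heavy upstream rainfall.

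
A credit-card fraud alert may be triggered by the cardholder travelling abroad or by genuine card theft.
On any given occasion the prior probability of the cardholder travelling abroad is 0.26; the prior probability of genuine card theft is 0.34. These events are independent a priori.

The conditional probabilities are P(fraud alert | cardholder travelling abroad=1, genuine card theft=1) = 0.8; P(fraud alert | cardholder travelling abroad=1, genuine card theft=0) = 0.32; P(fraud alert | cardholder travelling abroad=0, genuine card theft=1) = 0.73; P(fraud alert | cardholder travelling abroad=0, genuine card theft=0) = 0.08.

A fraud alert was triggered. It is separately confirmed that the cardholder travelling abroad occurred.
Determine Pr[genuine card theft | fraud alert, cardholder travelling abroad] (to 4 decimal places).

Pr[genuine card theft | fraud alert, cardholder travelling abroad] ≈ 0.5629

P(fraud alert | cardholder travelling abroad) = 0.32·0.66 + 0.8·0.34 = 0.211200 + 0.272000 = 0.483200
The genuine card theft-present share is 0.8·0.34 = 0.272000.
So P(genuine card theft | fraud alert, cardholder travelling abroad) = 0.272000/0.483200 ≈ 0.5629.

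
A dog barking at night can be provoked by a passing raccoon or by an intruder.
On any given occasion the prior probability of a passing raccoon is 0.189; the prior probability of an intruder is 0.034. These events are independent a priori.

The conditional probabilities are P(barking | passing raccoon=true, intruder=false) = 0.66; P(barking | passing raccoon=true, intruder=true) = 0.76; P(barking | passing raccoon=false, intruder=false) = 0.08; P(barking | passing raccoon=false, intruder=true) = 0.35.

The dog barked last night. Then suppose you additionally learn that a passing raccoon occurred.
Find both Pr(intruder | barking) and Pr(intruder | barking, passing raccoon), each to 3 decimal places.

Numerator (weight on configurations with intruder): 0.009651 + 0.004884 = 0.014535
Normalizer over all consistent configurations: 0.08*0.811*0.966 + 0.35*0.811*0.034 + 0.66*0.189*0.966 + 0.76*0.189*0.034 = 0.197708
P(intruder | barking) = 0.014535/0.197708 ≈ 0.074

With the extra evidence:
P(barking | passing raccoon) = 0.66×0.966 + 0.76×0.034 = 0.637560 + 0.025840 = 0.663400
Of this, 0.025840 comes from 0.76×0.034 (the intruder=true cases).
Hence the posterior is 0.025840/0.663400 ≈ 0.039.

Pr(intruder | barking) ≈ 0.074; Pr(intruder | barking, passing raccoon) ≈ 0.039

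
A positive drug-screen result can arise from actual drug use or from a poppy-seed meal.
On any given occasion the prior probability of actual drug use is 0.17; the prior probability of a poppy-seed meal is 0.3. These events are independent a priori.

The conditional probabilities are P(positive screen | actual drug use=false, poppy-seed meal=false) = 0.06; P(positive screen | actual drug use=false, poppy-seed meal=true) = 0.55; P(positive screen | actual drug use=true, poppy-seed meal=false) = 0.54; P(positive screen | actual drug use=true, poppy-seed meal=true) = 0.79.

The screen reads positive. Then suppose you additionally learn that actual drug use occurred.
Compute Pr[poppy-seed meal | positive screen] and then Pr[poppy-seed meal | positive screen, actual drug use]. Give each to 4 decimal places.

Pr[poppy-seed meal | positive screen] ≈ 0.6413; Pr[poppy-seed meal | positive screen, actual drug use] ≈ 0.3854

P(positive screen) = 0.06*0.83*0.7 + 0.55*0.83*0.3 + 0.54*0.17*0.7 + 0.79*0.17*0.3 = 0.034860 + 0.136950 + 0.064260 + 0.040290 = 0.276360
The poppy-seed meal-present share is 0.136950 + 0.040290 = 0.177240.
P(poppy-seed meal | positive screen) = 0.177240 / 0.276360 ≈ 0.6413

With the extra evidence:
For the numerator, keep only poppy-seed meal=true terms: 0.79·0.3 = 0.237000
Denominator P(positive screen | actual drug use): 0.54·0.7 + 0.79·0.3 = 0.615000
P(poppy-seed meal | positive screen, actual drug use) = 0.237000/0.615000 ≈ 0.3854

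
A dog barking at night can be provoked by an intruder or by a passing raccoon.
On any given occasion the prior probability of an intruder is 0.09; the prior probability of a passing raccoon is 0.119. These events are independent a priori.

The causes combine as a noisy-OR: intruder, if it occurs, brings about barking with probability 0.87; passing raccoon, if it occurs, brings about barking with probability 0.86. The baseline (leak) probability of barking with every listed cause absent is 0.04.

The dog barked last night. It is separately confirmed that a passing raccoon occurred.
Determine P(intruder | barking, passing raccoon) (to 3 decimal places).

P(intruder | barking, passing raccoon) ≈ 0.101

Under noisy-OR, P(barking | causes) = 1 − (1−0.04)·∏(1−qᵢ) over the active causes.
Enumerate both values of intruder and weight by the priors:
  P(barking | passing raccoon) = 0.8656·0.91 + 0.982528·0.09
        = 0.787696 + 0.088428 = 0.876124
The terms with intruder present sum to 0.088428, so
  P(intruder | barking, passing raccoon) = 0.088428 / 0.876124 ≈ 0.101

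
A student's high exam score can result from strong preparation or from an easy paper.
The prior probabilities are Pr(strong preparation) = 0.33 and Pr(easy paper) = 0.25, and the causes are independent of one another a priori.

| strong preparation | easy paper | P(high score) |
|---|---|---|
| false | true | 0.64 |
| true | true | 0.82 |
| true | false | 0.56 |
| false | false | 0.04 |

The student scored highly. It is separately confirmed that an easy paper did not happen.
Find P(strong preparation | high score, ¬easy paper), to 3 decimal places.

Enumerate both values of strong preparation and weight by the priors:
  P(high score | ¬easy paper) = 0.04*0.67 + 0.56*0.33
        = 0.026800 + 0.184800 = 0.211600
The terms with strong preparation present sum to 0.184800, so
  P(strong preparation | high score, ¬easy paper) = 0.184800 / 0.211600 ≈ 0.873

P(strong preparation | high score, ¬easy paper) ≈ 0.873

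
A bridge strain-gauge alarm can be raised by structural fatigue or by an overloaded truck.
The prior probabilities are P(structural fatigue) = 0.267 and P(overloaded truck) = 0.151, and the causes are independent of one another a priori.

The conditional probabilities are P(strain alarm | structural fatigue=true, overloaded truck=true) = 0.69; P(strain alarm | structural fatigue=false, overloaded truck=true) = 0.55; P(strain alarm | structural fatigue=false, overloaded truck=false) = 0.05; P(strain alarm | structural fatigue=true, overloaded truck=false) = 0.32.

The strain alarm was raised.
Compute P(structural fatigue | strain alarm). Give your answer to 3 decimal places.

P(structural fatigue | strain alarm) ≈ 0.522

Numerator (weight on configurations with structural fatigue): 0.072539 + 0.027819 = 0.100358
The normalizing constant is 0.05*0.733*0.849 + 0.55*0.733*0.151 + 0.32*0.267*0.849 + 0.69*0.267*0.151 = 0.192350
Posterior = 0.100358 / 0.192350 ≈ 0.522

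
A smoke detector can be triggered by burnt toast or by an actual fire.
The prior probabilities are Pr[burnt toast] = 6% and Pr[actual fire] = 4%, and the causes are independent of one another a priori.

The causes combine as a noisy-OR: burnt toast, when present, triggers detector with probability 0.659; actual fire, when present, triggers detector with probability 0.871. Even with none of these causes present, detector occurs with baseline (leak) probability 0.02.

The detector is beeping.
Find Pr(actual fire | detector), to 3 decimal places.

Pr(actual fire | detector) ≈ 0.384

Under noisy-OR, P(detector | causes) = 1 − (1−0.02)·∏(1−qᵢ) over the active causes.
P(detector) = 0.02·0.94·0.96 + 0.87358·0.94·0.04 + 0.66582·0.06·0.96 + 0.956891·0.06·0.04 = 0.018048 + 0.032847 + 0.038351 + 0.002297 = 0.091543
Restricting to configurations with actual fire present: 0.032847 + 0.002297 = 0.035144.
P(actual fire | detector) = 0.035144 / 0.091543 ≈ 0.384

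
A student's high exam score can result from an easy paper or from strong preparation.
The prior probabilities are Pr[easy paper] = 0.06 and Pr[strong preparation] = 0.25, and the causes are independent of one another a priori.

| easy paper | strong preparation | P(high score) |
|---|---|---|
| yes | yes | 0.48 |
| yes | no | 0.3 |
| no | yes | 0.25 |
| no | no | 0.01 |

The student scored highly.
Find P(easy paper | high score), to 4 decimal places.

P(easy paper | high score) ≈ 0.2393

Enumerate the 4 (easy paper, strong preparation) configurations and weight by the priors:
  P(high score) = 0.01*0.94*0.75 + 0.25*0.94*0.25 + 0.3*0.06*0.75 + 0.48*0.06*0.25
        = 0.007050 + 0.058750 + 0.013500 + 0.007200 = 0.086500
Keeping only the easy paper-present terms gives 0.020700, so
  P(easy paper | high score) = 0.020700 / 0.086500 ≈ 0.2393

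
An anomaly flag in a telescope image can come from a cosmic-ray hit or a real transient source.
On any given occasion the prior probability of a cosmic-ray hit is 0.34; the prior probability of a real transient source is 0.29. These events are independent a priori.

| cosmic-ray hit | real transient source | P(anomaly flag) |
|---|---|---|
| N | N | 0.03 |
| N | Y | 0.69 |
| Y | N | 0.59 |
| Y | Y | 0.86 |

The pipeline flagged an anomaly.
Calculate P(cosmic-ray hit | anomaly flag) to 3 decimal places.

For the numerator, keep only cosmic-ray hit=true terms: 0.142426 + 0.084796 = 0.227222
Denominator P(anomaly flag): 0.03·0.66·0.71 + 0.69·0.66·0.29 + 0.59·0.34·0.71 + 0.86·0.34·0.29 = 0.373346
P(cosmic-ray hit | anomaly flag) = 0.227222/0.373346 ≈ 0.609

P(cosmic-ray hit | anomaly flag) ≈ 0.609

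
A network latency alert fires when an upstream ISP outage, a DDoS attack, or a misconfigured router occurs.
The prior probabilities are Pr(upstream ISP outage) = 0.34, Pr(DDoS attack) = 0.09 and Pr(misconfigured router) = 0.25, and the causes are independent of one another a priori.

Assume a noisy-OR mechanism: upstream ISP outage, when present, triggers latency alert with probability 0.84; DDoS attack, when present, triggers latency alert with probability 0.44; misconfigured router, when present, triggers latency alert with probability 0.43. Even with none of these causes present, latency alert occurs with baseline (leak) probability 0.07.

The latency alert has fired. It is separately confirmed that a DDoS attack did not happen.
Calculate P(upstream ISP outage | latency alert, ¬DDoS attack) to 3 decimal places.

P(upstream ISP outage | latency alert, ¬DDoS attack) ≈ 0.724

Under noisy-OR, P(latency alert | causes) = 1 − (1−0.07)·∏(1−qᵢ) over the active causes.
Sum P(latency alert|·) weighted by the priors over the 4 (upstream ISP outage, misconfigured router) configurations:
  P(latency alert | ¬DDoS attack) = 0.07*0.66*0.75 + 0.4699*0.66*0.25 + 0.8512*0.34*0.75 + 0.915184*0.34*0.25
        = 0.034650 + 0.077534 + 0.217056 + 0.077791 = 0.407031
Configurations with upstream ISP outage contribute 0.294847, so
  P(upstream ISP outage | latency alert, ¬DDoS attack) = 0.294847 / 0.407031 ≈ 0.724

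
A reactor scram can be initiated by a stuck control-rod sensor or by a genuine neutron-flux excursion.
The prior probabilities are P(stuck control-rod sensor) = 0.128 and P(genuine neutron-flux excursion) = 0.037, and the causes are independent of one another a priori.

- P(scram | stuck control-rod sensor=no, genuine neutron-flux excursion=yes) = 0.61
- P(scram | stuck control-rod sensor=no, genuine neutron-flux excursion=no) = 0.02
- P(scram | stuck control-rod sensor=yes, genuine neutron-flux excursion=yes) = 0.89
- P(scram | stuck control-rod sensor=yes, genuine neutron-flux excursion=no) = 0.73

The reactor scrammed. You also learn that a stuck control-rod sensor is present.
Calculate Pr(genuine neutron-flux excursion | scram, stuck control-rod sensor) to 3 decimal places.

Pr(genuine neutron-flux excursion | scram, stuck control-rod sensor) ≈ 0.045

Numerator (weight on configurations with genuine neutron-flux excursion): 0.89·0.037 = 0.032930
The normalizing constant is 0.73·0.963 + 0.89·0.037 = 0.735920
Posterior = 0.032930 / 0.735920 ≈ 0.045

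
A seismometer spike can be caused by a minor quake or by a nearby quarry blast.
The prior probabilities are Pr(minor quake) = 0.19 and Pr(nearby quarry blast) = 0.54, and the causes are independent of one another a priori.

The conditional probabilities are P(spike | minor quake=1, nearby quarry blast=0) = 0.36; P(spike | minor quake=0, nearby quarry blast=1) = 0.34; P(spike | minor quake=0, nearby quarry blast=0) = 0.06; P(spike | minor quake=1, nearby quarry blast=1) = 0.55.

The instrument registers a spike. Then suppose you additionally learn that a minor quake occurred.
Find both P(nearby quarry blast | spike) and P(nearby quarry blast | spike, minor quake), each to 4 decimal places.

P(spike) = 0.06*0.81*0.46 + 0.34*0.81*0.54 + 0.36*0.19*0.46 + 0.55*0.19*0.54 = 0.022356 + 0.148716 + 0.031464 + 0.056430 = 0.258966
Of this, 0.205146 comes from 0.148716 + 0.056430 (the nearby quarry blast=true cases).
So P(nearby quarry blast | spike) = 0.205146/0.258966 ≈ 0.7922.

Now also conditioning on minor quake=true:
P(spike | minor quake) = 0.36·0.46 + 0.55·0.54 = 0.165600 + 0.297000 = 0.462600
Restricting to configurations with nearby quarry blast present: 0.55·0.54 = 0.297000.
P(nearby quarry blast | spike, minor quake) = 0.297000 / 0.462600 ≈ 0.6420
This is intercausal reasoning (explaining away): once minor quake accounts for the spike, nearby quarry blast becomes less likely.

P(nearby quarry blast | spike) ≈ 0.7922; P(nearby quarry blast | spike, minor quake) ≈ 0.6420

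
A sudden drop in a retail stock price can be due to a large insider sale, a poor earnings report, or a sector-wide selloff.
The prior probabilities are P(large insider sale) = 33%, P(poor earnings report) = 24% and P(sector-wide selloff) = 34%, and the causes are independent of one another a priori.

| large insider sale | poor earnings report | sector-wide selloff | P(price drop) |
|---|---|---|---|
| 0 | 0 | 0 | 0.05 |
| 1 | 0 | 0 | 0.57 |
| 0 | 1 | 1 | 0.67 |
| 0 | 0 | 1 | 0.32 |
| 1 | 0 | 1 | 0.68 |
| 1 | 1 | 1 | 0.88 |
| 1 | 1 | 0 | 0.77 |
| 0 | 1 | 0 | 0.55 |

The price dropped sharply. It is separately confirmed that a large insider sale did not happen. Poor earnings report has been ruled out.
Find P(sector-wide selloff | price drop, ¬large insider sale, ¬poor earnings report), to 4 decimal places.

P(sector-wide selloff | price drop, ¬large insider sale, ¬poor earnings report) ≈ 0.7673

Weight on sector-wide selloff=true, given the evidence: 0.32×0.34 = 0.108800
Normalizer over all consistent configurations: 0.05×0.66 + 0.32×0.34 = 0.141800
Posterior = 0.108800 / 0.141800 ≈ 0.7673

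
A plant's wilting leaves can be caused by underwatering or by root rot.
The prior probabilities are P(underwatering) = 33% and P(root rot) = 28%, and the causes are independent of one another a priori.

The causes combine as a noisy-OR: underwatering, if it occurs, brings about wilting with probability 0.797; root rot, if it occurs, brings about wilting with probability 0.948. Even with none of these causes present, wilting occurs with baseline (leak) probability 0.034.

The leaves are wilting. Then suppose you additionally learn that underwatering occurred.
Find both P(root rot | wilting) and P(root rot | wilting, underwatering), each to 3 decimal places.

P(root rot | wilting) ≈ 0.565; P(root rot | wilting, underwatering) ≈ 0.324

Under noisy-OR, P(wilting | causes) = 1 − (1−0.034)·∏(1−qᵢ) over the active causes.
Numerator (weight on configurations with root rot): 0.178176 + 0.091458 = 0.269634
Normalizer over all consistent configurations: 0.034·0.67·0.72 + 0.949768·0.67·0.28 + 0.803902·0.33·0.72 + 0.989803·0.33·0.28 = 0.477043
Posterior = 0.269634 / 0.477043 ≈ 0.565

Now also conditioning on underwatering=true:
P(wilting | underwatering) = 0.803902×0.72 + 0.989803×0.28 = 0.578809 + 0.277145 = 0.855954
Of this, 0.277145 comes from 0.989803×0.28 (the root rot=true cases).
P(root rot | wilting, underwatering) = 0.277145 / 0.855954 ≈ 0.324
— underwatering explains away the evidence for root rot.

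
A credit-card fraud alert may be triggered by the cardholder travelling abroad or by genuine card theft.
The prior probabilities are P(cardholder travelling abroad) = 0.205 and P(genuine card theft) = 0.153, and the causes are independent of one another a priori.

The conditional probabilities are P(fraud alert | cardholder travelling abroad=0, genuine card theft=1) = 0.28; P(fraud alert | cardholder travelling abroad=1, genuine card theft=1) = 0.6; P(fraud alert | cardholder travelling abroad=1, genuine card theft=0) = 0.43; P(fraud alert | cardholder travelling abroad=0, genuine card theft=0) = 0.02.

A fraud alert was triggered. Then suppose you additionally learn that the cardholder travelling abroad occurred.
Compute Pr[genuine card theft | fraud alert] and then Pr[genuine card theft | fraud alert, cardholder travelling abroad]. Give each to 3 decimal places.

Pr[genuine card theft | fraud alert] ≈ 0.375; Pr[genuine card theft | fraud alert, cardholder travelling abroad] ≈ 0.201

By total probability over the 4 (cardholder travelling abroad, genuine card theft) configurations:
  P(fraud alert) = 0.02×0.795×0.847 + 0.28×0.795×0.153 + 0.43×0.205×0.847 + 0.6×0.205×0.153
        = 0.013467 + 0.034058 + 0.074663 + 0.018819 = 0.141007
Configurations with genuine card theft contribute 0.052877, so
  P(genuine card theft | fraud alert) = 0.052877 / 0.141007 ≈ 0.375

With the extra evidence:
Weight on genuine card theft=true, given the evidence: 0.6×0.153 = 0.091800
The normalizing constant is 0.43×0.847 + 0.6×0.153 = 0.456010
Posterior = 0.091800 / 0.456010 ≈ 0.201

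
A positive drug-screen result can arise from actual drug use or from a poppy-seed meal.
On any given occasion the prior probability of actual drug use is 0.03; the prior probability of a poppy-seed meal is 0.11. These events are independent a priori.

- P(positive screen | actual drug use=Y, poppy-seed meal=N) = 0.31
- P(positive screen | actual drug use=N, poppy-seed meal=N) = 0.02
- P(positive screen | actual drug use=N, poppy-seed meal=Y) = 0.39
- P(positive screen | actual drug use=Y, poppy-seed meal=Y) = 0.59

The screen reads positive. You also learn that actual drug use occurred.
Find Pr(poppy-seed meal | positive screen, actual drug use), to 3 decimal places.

P(positive screen | actual drug use) = 0.31*0.89 + 0.59*0.11 = 0.275900 + 0.064900 = 0.340800
Restricting to configurations with poppy-seed meal present: 0.59*0.11 = 0.064900.
So P(poppy-seed meal | positive screen, actual drug use) = 0.064900/0.340800 ≈ 0.190.

Pr(poppy-seed meal | positive screen, actual drug use) ≈ 0.190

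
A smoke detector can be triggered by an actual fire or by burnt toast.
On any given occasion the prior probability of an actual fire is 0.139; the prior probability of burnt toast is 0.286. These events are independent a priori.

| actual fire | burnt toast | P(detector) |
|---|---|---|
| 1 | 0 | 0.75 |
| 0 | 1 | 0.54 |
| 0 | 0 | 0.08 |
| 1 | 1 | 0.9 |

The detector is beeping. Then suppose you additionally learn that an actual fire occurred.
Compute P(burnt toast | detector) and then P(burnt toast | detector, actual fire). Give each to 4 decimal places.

P(detector) = 0.08*0.861*0.714 + 0.54*0.861*0.286 + 0.75*0.139*0.714 + 0.9*0.139*0.286 = 0.049180 + 0.132973 + 0.074435 + 0.035779 = 0.292367
The burnt toast-present share is 0.132973 + 0.035779 = 0.168752.
So P(burnt toast | detector) = 0.168752/0.292367 ≈ 0.5772.

With the extra evidence:
By total probability over both values of burnt toast:
  P(detector | actual fire) = 0.75·0.714 + 0.9·0.286
        = 0.535500 + 0.257400 = 0.792900
The terms with burnt toast present sum to 0.257400, so
  P(burnt toast | detector, actual fire) = 0.257400 / 0.792900 ≈ 0.3246

P(burnt toast | detector) ≈ 0.5772; P(burnt toast | detector, actual fire) ≈ 0.3246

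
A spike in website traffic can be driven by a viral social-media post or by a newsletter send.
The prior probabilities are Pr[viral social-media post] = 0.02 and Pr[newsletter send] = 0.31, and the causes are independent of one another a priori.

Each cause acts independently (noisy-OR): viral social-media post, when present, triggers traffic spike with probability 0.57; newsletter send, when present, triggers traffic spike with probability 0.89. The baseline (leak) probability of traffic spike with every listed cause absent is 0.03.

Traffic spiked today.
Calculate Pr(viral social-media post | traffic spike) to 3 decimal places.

Pr(viral social-media post | traffic spike) ≈ 0.046

Under noisy-OR, P(traffic spike | causes) = 1 − (1−0.03)·∏(1−qᵢ) over the active causes.
P(traffic spike) = 0.03*0.98*0.69 + 0.8933*0.98*0.31 + 0.5829*0.02*0.69 + 0.954119*0.02*0.31 = 0.020286 + 0.271385 + 0.008044 + 0.005916 = 0.305631
Restricting to configurations with viral social-media post present: 0.008044 + 0.005916 = 0.013960.
So P(viral social-media post | traffic spike) = 0.013960/0.305631 ≈ 0.046.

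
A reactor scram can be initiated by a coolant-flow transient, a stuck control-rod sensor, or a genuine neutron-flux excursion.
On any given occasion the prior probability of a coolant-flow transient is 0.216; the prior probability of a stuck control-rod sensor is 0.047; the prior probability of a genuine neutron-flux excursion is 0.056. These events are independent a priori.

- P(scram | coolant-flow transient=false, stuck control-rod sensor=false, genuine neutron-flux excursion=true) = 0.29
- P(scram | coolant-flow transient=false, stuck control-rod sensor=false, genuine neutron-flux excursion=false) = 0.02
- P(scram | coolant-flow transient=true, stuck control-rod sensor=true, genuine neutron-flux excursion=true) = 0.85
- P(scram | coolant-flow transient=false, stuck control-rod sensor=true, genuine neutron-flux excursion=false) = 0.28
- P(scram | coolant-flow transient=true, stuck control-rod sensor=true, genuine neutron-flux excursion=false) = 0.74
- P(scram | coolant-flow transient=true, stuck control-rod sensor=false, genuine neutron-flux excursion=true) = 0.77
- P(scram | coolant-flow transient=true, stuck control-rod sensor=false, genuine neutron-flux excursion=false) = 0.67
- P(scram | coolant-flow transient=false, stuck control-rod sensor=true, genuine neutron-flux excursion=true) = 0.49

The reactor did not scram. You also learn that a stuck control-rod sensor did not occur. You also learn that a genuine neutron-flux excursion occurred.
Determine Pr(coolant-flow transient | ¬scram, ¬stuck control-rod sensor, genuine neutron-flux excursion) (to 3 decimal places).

Enumerate both values of coolant-flow transient and weight by the priors:
  P(¬scram | ¬stuck control-rod sensor, genuine neutron-flux excursion) = 0.71×0.784 + 0.23×0.216
        = 0.556640 + 0.049680 = 0.606320
Configurations with coolant-flow transient contribute 0.049680, so
  P(coolant-flow transient | ¬scram, ¬stuck control-rod sensor, genuine neutron-flux excursion) = 0.049680 / 0.606320 ≈ 0.082

Pr(coolant-flow transient | ¬scram, ¬stuck control-rod sensor, genuine neutron-flux excursion) ≈ 0.082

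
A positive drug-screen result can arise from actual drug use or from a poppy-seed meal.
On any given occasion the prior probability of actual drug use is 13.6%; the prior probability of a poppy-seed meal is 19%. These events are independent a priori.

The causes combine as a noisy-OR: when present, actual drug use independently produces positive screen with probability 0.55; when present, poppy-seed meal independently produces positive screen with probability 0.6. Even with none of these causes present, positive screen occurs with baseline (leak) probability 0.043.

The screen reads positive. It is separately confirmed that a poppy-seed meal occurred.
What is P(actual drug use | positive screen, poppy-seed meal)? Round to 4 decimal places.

P(actual drug use | positive screen, poppy-seed meal) ≈ 0.1743

Under noisy-OR, P(positive screen | causes) = 1 − (1−0.043)·∏(1−qᵢ) over the active causes.
By total probability over both values of actual drug use:
  P(positive screen | poppy-seed meal) = 0.6172×0.864 + 0.82774×0.136
        = 0.533261 + 0.112573 = 0.645834
Configurations with actual drug use contribute 0.112573, so
  P(actual drug use | positive screen, poppy-seed meal) = 0.112573 / 0.645834 ≈ 0.1743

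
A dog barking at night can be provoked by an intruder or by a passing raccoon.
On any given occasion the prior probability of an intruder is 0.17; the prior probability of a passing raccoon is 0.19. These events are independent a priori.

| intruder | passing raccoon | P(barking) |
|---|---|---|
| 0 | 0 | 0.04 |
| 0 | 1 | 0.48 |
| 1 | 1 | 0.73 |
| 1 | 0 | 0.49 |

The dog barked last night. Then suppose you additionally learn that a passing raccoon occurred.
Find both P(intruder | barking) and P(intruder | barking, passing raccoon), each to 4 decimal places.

By total probability over the 4 (intruder, passing raccoon) configurations:
  P(barking) = 0.04×0.83×0.81 + 0.48×0.83×0.19 + 0.49×0.17×0.81 + 0.73×0.17×0.19
        = 0.026892 + 0.075696 + 0.067473 + 0.023579 = 0.193640
Configurations with intruder contribute 0.091052, so
  P(intruder | barking) = 0.091052 / 0.193640 ≈ 0.4702

Now also conditioning on passing raccoon=true:
P(barking | passing raccoon) = 0.48·0.83 + 0.73·0.17 = 0.398400 + 0.124100 = 0.522500
Of this, 0.124100 comes from 0.73·0.17 (the intruder=true cases).
So P(intruder | barking, passing raccoon) = 0.124100/0.522500 ≈ 0.2375.

P(intruder | barking) ≈ 0.4702; P(intruder | barking, passing raccoon) ≈ 0.2375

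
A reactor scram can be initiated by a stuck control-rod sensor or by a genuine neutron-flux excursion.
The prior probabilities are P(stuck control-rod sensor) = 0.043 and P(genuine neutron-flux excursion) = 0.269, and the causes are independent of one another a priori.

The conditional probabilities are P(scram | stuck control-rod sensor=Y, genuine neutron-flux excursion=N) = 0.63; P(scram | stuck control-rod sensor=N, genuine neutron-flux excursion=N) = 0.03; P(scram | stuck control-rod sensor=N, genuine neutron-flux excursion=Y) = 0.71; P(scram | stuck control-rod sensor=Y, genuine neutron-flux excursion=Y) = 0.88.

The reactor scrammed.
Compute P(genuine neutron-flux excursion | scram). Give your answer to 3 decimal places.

P(genuine neutron-flux excursion | scram) ≈ 0.825

Enumerate the 4 (stuck control-rod sensor, genuine neutron-flux excursion) configurations and weight by the priors:
  P(scram) = 0.03·0.957·0.731 + 0.71·0.957·0.269 + 0.63·0.043·0.731 + 0.88·0.043·0.269
        = 0.020987 + 0.182777 + 0.019803 + 0.010179 = 0.233746
Configurations with genuine neutron-flux excursion contribute 0.192956, so
  P(genuine neutron-flux excursion | scram) = 0.192956 / 0.233746 ≈ 0.825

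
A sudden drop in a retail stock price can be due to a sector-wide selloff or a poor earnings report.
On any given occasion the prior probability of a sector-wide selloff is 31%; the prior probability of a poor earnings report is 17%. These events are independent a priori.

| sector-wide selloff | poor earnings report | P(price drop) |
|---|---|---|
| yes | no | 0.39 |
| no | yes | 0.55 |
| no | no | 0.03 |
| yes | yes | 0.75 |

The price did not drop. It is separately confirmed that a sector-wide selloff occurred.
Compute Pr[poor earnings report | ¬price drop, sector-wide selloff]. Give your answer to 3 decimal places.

For the numerator, keep only poor earnings report=true terms: 0.25*0.17 = 0.042500
The normalizing constant is 0.61*0.83 + 0.25*0.17 = 0.548800
P(poor earnings report | ¬price drop, sector-wide selloff) = 0.042500/0.548800 ≈ 0.077

Pr[poor earnings report | ¬price drop, sector-wide selloff] ≈ 0.077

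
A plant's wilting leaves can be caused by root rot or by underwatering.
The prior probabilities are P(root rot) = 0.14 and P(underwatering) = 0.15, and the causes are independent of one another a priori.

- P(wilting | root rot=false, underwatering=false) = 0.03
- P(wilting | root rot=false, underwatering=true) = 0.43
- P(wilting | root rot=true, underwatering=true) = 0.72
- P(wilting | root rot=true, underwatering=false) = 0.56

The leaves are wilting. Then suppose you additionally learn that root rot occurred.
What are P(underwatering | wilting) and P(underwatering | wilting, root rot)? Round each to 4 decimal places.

P(underwatering | wilting) ≈ 0.4435; P(underwatering | wilting, root rot) ≈ 0.1849

Weight on underwatering=true, given the evidence: 0.055470 + 0.015120 = 0.070590
Denominator P(wilting): 0.03*0.86*0.85 + 0.43*0.86*0.15 + 0.56*0.14*0.85 + 0.72*0.14*0.15 = 0.159160
P(underwatering | wilting) = 0.070590/0.159160 ≈ 0.4435

Now condition on the additional information:
Weight on underwatering=true, given the evidence: 0.72×0.15 = 0.108000
Denominator P(wilting | root rot): 0.56×0.85 + 0.72×0.15 = 0.584000
P(underwatering | wilting, root rot) = 0.108000/0.584000 ≈ 0.1849
— root rot explains away the evidence for underwatering.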